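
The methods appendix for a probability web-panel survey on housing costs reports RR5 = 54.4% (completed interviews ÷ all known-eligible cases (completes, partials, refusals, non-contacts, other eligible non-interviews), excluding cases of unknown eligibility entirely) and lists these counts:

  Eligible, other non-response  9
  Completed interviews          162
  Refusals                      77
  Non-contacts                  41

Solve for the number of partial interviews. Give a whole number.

9

RR5 = 162 / D = 0.544
D = 162 / 0.544 = 297.8
Other denominator terms total 289
partial interviews = 297.8 − 289 ≈ 9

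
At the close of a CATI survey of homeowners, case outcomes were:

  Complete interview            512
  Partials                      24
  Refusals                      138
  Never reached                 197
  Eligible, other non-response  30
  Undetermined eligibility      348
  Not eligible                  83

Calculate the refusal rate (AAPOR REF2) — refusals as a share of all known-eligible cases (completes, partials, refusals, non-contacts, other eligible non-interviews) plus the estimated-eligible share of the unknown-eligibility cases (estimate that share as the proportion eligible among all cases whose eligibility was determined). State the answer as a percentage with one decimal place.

Num = 138
Known eligible = 512 + 24 + 138 + 197 + 30 = 901
e = 901 / (901 + 83) = 901 / 984 = 0.9157
Estimated eligible among unknowns = 0.9157 × 348 = 318.66
Base = 901 + 318.66 = 1219.66
REF2 = 138 / 1219.66 = 0.1131

11.3%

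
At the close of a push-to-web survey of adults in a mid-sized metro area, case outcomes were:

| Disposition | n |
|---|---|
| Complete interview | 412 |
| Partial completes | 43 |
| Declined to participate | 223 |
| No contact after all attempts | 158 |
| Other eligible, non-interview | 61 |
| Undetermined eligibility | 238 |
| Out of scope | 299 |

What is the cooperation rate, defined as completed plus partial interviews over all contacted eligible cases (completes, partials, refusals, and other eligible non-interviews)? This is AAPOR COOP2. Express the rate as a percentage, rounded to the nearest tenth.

Numerator = 412 + 43 = 455
Base = 412 + 43 + 223 + 61 = 739
COOP2 = 455 / 739 = 0.6157

61.6%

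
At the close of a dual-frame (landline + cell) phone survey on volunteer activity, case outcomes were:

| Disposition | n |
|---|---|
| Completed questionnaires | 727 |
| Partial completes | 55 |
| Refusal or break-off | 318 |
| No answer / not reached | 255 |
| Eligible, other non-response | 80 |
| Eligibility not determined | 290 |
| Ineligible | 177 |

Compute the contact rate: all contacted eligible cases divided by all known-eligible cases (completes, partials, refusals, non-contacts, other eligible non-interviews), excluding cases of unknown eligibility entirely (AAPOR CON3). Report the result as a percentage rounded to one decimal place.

82.2%

Numerator: 727 + 55 + 318 + 80 = 1180
Denom: 727 + 55 + 318 + 255 + 80 = 1435
CON3 = 1180 / 1435 = 0.8223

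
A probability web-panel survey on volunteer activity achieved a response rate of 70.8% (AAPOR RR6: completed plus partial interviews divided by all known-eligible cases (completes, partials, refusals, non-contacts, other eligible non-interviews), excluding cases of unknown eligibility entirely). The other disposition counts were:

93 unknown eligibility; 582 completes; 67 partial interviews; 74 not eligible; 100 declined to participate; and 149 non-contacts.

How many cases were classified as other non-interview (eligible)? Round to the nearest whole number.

Top = 582 + 67 = 649
RR6 = 649 / D = 0.708
D = 649 / 0.708 = 916.7
Rest of base = 898
other non-interview (eligible) = 916.7 − 898 ≈ 19

19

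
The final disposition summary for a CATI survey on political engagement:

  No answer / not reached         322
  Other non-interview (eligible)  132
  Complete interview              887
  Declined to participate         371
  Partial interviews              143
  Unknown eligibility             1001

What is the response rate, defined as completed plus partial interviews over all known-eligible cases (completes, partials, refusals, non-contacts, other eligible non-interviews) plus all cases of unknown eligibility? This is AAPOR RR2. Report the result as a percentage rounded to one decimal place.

Top = 887 + 143 = 1030
Base = 887 + 143 + 371 + 322 + 132 + 1001 = 2856
RR2 = 1030 / 2856 = 0.3606

36.1%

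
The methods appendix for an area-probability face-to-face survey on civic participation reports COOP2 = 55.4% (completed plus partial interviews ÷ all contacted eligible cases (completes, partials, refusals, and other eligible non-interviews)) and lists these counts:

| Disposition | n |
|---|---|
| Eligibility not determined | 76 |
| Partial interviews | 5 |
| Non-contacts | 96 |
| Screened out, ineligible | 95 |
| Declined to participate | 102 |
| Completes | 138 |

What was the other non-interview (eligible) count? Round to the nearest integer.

Top → 138 + 5 = 143
COOP2 = 143 / D = 0.554
D = 143 / 0.554 = 258.1
Remaining denominator categories sum to 245
other non-interview (eligible) = 258.1 − 245 ≈ 13

13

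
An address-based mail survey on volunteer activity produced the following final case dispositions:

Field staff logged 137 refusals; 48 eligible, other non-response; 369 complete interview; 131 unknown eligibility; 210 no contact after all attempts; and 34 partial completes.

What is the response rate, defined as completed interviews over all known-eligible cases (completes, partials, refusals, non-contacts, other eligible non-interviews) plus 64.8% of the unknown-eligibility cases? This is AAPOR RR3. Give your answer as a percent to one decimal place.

Num → 369
Determined eligible → 369 + 34 + 137 + 210 + 48 = 798
Eligible share of unknowns → 0.6480 × 131 = 84.89
Base → 798 + 84.89 = 882.89
RR3 = 369 / 882.89 = 0.4179

41.8%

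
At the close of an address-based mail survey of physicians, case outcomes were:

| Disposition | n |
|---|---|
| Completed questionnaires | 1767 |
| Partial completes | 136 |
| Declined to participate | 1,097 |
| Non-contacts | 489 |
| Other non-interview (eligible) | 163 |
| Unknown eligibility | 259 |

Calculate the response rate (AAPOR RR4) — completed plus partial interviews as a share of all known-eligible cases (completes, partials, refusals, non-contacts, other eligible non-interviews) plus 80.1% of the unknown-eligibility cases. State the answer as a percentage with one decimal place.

Num = 1767 + 136 = 1903
Eligible (known) = 1767 + 136 + 1097 + 489 + 163 = 3652
e × U = 0.8010 × 259 = 207.46
Base = 3652 + 207.46 = 3859.46
RR4 = 1903 / 3859.46 = 0.4931

49.3%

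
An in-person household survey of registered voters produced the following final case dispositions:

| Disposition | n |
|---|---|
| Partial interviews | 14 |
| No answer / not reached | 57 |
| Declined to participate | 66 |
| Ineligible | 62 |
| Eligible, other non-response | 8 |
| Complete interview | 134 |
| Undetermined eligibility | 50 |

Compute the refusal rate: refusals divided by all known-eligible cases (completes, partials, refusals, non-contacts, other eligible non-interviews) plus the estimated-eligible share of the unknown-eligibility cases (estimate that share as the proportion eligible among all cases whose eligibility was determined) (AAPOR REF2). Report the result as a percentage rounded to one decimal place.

Numerator = 66
Known eligible = 134 + 14 + 66 + 57 + 8 = 279
e = 279 / (279 + 62) = 279 / 341 = 0.8182
Estimated eligible among unknowns = 0.8182 × 50 = 40.91
Base = 279 + 40.91 = 319.91
REF2 = 66 / 319.91 = 0.2063

20.6%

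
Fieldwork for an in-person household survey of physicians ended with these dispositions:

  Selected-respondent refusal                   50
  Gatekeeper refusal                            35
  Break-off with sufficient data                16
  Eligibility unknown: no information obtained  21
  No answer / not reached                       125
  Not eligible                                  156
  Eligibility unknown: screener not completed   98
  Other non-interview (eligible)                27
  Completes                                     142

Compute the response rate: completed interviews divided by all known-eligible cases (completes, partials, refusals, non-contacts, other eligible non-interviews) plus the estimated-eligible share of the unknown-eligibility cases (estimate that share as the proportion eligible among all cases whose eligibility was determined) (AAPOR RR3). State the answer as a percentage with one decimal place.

29.6%

Refusal or break-off = 35 + 50 = 85
Eligibility not determined = 98 + 21 = 119
Numerator → 142
Known eligible → 142 + 16 + 85 + 125 + 27 = 395
e = 395 / (395 + 156) = 395 / 551 = 0.7169
Eligible share of unknowns → 0.7169 × 119 = 85.31
Base → 395 + 85.31 = 480.31
RR3 = 142 / 480.31 = 0.2956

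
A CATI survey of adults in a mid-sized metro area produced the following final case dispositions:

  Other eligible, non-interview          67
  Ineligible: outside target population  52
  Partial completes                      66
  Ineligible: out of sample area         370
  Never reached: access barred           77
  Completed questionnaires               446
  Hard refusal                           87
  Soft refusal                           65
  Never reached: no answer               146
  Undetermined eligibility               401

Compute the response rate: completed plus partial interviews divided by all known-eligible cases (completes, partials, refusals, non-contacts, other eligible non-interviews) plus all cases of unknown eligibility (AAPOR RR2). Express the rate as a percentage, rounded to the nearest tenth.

Refusal or break-off = 87 + 65 = 152
Non-contacts = 146 + 77 = 223
Not eligible = 52 + 370 = 422
Top: 446 + 66 = 512
Base: 446 + 66 + 152 + 223 + 67 + 401 = 1355
RR2 = 512 / 1355 = 0.3779

37.8%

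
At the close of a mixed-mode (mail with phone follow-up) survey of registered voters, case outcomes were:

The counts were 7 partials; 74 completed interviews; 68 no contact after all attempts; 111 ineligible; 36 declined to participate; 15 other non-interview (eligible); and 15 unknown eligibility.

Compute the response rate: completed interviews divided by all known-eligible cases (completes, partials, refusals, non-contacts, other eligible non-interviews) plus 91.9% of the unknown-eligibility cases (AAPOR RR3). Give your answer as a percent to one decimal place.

34.6%

Numerator = 74
Determined eligible = 74 + 7 + 36 + 68 + 15 = 200
e × U = 0.9190 × 15 = 13.79
Denominator = 200 + 13.79 = 213.79
RR3 = 74 / 213.79 = 0.3461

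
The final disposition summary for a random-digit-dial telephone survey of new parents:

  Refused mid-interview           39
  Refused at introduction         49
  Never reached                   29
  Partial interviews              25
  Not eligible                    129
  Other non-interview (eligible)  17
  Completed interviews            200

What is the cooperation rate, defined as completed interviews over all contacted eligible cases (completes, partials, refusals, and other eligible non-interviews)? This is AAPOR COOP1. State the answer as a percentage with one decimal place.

Refused = 49 + 39 = 88
Numerator = 200
Denom = 200 + 25 + 88 + 17 = 330
COOP1 = 200 / 330 = 0.6061

60.6%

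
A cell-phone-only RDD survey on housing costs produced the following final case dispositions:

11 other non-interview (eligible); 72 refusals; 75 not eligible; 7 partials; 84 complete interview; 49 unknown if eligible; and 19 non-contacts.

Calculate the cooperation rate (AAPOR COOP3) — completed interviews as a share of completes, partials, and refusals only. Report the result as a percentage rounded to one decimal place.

Num: 84
Base: 84 + 7 + 72 = 163
COOP3 = 84 / 163 = 0.5153

51.5%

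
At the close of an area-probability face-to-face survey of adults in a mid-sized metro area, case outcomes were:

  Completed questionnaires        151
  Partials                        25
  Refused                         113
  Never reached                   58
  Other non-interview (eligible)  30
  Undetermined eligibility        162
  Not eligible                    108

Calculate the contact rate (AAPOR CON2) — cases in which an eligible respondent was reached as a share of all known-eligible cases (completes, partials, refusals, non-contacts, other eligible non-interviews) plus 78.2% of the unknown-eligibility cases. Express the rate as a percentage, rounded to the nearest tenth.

63.3%

Top = 151 + 25 + 113 + 30 = 319
Eligible (known) = 151 + 25 + 113 + 58 + 30 = 377
e × U = 0.7820 × 162 = 126.68
Denominator = 377 + 126.68 = 503.68
CON2 = 319 / 503.68 = 0.6333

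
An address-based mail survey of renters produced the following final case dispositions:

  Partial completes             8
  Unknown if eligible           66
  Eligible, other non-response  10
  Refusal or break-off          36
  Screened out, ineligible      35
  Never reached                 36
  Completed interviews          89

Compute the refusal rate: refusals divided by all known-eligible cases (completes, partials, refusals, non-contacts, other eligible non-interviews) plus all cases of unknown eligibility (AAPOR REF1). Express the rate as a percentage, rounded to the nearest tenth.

14.7%

Numerator: 36
Base: 89 + 8 + 36 + 36 + 10 + 66 = 245
REF1 = 36 / 245 = 0.1469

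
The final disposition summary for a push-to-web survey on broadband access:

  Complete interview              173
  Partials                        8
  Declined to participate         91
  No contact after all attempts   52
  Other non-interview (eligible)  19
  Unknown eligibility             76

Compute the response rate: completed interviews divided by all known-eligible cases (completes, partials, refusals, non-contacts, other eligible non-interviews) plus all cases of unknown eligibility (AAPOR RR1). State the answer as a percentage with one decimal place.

41.3%

Numerator = 173
Base = 173 + 8 + 91 + 52 + 19 + 76 = 419
RR1 = 173 / 419 = 0.4129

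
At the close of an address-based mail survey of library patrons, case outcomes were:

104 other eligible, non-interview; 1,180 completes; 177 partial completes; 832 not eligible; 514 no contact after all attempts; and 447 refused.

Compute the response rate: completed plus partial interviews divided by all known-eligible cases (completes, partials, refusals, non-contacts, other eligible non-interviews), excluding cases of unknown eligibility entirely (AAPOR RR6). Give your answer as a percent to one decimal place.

Numerator = 1180 + 177 = 1357
Denom = 1180 + 177 + 447 + 514 + 104 = 2422
RR6 = 1357 / 2422 = 0.5603

56.0%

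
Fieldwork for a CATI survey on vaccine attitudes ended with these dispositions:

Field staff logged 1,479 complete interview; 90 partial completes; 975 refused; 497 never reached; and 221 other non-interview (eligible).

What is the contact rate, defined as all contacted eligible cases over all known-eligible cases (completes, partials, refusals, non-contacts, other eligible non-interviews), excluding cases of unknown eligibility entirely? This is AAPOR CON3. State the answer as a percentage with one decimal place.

84.8%

Numerator = 1479 + 90 + 975 + 221 = 2765
Base = 1479 + 90 + 975 + 497 + 221 = 3262
CON3 = 2765 / 3262 = 0.8476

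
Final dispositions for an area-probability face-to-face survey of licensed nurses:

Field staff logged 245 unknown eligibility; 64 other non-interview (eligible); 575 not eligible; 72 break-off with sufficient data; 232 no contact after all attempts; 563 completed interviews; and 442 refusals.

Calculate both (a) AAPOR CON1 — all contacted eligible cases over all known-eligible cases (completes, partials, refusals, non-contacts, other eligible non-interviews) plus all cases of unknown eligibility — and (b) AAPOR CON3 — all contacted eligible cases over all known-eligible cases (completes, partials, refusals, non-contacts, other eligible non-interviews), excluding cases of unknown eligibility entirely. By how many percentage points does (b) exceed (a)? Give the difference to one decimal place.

Top: 563 + 72 + 442 + 64 = 1141
Denom: 563 + 72 + 442 + 232 + 64 + 245 = 1618
CON1 = 1141 / 1618 = 0.7052
Denom: 563 + 72 + 442 + 232 + 64 = 1373
CON3 = 1141 / 1373 = 0.8310
Difference = 83.10 − 70.52 = 12.58 percentage points

12.6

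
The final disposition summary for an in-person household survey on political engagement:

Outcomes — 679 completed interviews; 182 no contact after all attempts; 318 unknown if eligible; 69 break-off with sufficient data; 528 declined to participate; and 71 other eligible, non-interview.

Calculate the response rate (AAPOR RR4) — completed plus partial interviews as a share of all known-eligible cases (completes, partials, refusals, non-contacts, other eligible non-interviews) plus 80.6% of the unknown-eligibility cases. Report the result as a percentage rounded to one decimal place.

41.9%

Num: 679 + 69 = 748
Known eligible: 679 + 69 + 528 + 182 + 71 = 1529
e × U: 0.8060 × 318 = 256.31
Denominator: 1529 + 256.31 = 1785.31
RR4 = 748 / 1785.31 = 0.4190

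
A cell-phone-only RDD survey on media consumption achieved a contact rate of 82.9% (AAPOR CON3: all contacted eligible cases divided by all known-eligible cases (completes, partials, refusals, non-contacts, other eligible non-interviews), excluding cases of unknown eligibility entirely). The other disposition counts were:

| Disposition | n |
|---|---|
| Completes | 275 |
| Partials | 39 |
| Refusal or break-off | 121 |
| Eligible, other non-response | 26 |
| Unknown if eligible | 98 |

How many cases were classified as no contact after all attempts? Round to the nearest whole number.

Num = 275 + 39 + 121 + 26 = 461
CON3 = 461 / D = 0.829
D = 461 / 0.829 = 556.1
Other denominator terms total 461
no contact after all attempts = 556.1 − 461 ≈ 95

95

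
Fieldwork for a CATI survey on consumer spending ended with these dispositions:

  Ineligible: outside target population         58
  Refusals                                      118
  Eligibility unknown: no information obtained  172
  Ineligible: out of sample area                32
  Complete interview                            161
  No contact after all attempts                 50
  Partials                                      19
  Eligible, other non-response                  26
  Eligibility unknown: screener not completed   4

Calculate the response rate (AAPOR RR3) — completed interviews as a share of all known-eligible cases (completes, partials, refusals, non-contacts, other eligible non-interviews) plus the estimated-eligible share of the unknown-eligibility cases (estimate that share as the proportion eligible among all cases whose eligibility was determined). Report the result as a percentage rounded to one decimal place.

31.2%

Undetermined eligibility = 4 + 172 = 176
Not eligible = 58 + 32 = 90
Top = 161
Determined eligible = 161 + 19 + 118 + 50 + 26 = 374
e = 374 / (374 + 90) = 374 / 464 = 0.8060
Eligible share of unknowns = 0.8060 × 176 = 141.86
Denominator = 374 + 141.86 = 515.86
RR3 = 161 / 515.86 = 0.3121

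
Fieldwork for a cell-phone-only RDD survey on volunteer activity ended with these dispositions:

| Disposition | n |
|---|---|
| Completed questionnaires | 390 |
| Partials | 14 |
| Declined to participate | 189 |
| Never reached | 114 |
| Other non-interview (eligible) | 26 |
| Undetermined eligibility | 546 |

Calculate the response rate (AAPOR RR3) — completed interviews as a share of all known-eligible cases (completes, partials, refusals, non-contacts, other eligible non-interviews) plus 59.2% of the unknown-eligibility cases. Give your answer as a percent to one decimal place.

Top = 390
Known eligible = 390 + 14 + 189 + 114 + 26 = 733
Eligible share of unknowns = 0.5920 × 546 = 323.23
Base = 733 + 323.23 = 1056.23
RR3 = 390 / 1056.23 = 0.3692

36.9%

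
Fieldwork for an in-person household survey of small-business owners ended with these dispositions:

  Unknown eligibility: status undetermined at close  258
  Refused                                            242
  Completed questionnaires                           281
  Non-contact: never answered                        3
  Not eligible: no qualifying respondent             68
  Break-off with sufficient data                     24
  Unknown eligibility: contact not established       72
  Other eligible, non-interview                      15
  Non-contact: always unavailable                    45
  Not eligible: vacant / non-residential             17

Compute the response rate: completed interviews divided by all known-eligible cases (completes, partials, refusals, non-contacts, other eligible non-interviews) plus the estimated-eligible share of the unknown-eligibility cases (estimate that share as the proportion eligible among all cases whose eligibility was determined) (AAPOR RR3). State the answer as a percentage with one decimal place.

No contact after all attempts = 3 + 45 = 48
Undetermined eligibility = 72 + 258 = 330
Not eligible = 68 + 17 = 85
Num: 281
Eligible (known): 281 + 24 + 242 + 48 + 15 = 610
e = 610 / (610 + 85) = 610 / 695 = 0.8777
Eligible share of unknowns: 0.8777 × 330 = 289.64
Denom: 610 + 289.64 = 899.64
RR3 = 281 / 899.64 = 0.3123

31.2%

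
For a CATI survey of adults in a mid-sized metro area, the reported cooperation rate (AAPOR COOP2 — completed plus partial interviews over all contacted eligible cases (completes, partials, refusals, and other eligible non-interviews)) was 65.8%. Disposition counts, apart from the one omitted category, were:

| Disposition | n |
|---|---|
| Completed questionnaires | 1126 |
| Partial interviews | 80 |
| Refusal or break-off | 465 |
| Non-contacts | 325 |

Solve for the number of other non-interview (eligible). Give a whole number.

162

Num = 1126 + 80 = 1206
COOP2 = 1206 / D = 0.658
D = 1206 / 0.658 = 1832.8
Other denominator terms total 1671
other non-interview (eligible) = 1832.8 − 1671 ≈ 162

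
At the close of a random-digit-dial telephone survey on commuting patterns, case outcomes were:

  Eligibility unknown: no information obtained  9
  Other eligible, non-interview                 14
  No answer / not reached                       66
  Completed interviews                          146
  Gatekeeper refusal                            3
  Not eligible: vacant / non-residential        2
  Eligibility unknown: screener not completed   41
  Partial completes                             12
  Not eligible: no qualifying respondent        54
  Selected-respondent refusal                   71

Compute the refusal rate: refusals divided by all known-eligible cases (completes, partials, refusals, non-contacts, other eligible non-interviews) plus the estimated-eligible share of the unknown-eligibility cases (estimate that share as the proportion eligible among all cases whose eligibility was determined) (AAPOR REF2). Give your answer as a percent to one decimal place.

20.9%

Refusal or break-off = 3 + 71 = 74
Eligibility not determined = 41 + 9 = 50
Not eligible = 54 + 2 = 56
Top: 74
Determined eligible: 146 + 12 + 74 + 66 + 14 = 312
e = 312 / (312 + 56) = 312 / 368 = 0.8478
Eligible share of unknowns: 0.8478 × 50 = 42.39
Denom: 312 + 42.39 = 354.39
REF2 = 74 / 354.39 = 0.2088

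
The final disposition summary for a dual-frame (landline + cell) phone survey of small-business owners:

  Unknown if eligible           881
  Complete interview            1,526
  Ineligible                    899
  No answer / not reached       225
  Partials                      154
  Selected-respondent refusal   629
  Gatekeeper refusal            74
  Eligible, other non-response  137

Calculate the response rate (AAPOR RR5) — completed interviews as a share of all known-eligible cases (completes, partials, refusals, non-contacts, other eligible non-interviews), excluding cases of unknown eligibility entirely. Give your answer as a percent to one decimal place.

55.6%

Refused = 74 + 629 = 703
Numerator → 1526
Denominator → 1526 + 154 + 703 + 225 + 137 = 2745
RR5 = 1526 / 2745 = 0.5559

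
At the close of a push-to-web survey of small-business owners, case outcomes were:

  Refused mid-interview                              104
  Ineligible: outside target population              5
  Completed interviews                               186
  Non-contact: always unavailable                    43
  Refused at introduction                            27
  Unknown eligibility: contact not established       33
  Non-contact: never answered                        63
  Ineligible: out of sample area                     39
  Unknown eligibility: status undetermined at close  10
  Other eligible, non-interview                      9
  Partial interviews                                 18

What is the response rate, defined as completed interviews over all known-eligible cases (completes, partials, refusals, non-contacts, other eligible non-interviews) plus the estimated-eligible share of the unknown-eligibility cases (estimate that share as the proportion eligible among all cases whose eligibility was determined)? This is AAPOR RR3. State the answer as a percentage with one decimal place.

Refusal or break-off = 27 + 104 = 131
Never reached = 63 + 43 = 106
Unknown eligibility = 33 + 10 = 43
Out of scope = 5 + 39 = 44
Top = 186
Eligible (known) = 186 + 18 + 131 + 106 + 9 = 450
e = 450 / (450 + 44) = 450 / 494 = 0.9109
Estimated eligible among unknowns = 0.9109 × 43 = 39.17
Base = 450 + 39.17 = 489.17
RR3 = 186 / 489.17 = 0.3802

38.0%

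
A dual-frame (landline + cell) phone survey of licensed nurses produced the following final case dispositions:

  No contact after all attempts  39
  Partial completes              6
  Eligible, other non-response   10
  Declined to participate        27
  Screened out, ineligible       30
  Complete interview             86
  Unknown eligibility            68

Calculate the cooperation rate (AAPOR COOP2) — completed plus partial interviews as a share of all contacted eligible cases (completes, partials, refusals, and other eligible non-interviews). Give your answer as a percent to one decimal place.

71.3%

Numerator = 86 + 6 = 92
Denominator = 86 + 6 + 27 + 10 = 129
COOP2 = 92 / 129 = 0.7132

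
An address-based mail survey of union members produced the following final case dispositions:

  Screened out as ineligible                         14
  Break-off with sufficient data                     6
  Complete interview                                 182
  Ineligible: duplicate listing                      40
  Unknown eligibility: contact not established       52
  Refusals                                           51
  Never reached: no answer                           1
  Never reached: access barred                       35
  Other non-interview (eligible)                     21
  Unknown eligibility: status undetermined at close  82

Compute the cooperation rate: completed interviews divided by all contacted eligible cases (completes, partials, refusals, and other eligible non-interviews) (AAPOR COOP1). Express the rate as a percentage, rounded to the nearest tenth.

No answer / not reached = 1 + 35 = 36
Unknown eligibility = 52 + 82 = 134
Screened out, ineligible = 14 + 40 = 54
Numerator = 182
Base = 182 + 6 + 51 + 21 = 260
COOP1 = 182 / 260 = 0.7000

70.0%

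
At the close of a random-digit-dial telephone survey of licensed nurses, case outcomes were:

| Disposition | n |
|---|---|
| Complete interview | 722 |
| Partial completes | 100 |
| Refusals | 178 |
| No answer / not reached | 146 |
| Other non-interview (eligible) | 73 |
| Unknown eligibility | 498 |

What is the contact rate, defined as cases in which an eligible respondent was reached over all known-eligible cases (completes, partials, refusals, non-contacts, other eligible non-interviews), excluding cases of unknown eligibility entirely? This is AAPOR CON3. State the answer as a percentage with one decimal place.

Num → 722 + 100 + 178 + 73 = 1073
Base → 722 + 100 + 178 + 146 + 73 = 1219
CON3 = 1073 / 1219 = 0.8802

88.0%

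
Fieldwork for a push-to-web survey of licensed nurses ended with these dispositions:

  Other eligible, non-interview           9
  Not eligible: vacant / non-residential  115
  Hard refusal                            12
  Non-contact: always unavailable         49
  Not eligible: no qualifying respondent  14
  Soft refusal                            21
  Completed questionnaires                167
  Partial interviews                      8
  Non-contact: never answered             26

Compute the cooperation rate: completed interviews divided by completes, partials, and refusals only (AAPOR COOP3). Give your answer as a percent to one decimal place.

80.3%

Declined to participate = 12 + 21 = 33
Never reached = 26 + 49 = 75
Not eligible = 14 + 115 = 129
Numerator → 167
Denom → 167 + 8 + 33 = 208
COOP3 = 167 / 208 = 0.8029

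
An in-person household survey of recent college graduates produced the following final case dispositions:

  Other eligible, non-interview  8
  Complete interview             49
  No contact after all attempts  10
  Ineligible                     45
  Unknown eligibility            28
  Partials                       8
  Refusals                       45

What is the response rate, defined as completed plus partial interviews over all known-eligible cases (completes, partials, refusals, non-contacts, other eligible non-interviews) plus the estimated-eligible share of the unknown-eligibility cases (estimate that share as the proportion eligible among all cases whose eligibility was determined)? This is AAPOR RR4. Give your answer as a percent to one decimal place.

Numerator: 49 + 8 = 57
Known eligible: 49 + 8 + 45 + 10 + 8 = 120
e = 120 / (120 + 45) = 120 / 165 = 0.7273
e × U: 0.7273 × 28 = 20.36
Base: 120 + 20.36 = 140.36
RR4 = 57 / 140.36 = 0.4061

40.6%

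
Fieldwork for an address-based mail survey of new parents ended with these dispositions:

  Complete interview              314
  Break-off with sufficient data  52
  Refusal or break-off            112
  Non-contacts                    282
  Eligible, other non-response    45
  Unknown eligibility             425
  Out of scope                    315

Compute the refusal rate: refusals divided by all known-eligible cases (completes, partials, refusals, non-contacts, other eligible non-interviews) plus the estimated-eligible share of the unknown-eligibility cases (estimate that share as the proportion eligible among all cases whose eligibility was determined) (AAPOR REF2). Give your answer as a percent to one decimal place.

Numerator = 112
Known eligible = 314 + 52 + 112 + 282 + 45 = 805
e = 805 / (805 + 315) = 805 / 1120 = 0.7188
Eligible share of unknowns = 0.7188 × 425 = 305.49
Base = 805 + 305.49 = 1110.49
REF2 = 112 / 1110.49 = 0.1009

10.1%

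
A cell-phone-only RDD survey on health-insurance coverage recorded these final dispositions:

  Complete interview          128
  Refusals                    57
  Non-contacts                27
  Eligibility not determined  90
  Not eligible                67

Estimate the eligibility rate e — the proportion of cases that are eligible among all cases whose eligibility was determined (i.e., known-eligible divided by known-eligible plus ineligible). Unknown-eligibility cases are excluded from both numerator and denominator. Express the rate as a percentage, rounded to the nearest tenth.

76.0%

Determined eligible: 128 + 57 + 27 = 212
e = 212 / (212 + 67) = 212 / 279 = 0.7599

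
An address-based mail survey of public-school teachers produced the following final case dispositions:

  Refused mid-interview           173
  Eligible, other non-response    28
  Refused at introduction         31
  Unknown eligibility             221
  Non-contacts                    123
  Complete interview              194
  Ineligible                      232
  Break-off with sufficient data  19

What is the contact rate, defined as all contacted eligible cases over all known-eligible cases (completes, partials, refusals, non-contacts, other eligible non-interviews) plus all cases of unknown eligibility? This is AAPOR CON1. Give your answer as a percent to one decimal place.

56.4%

Refusals = 31 + 173 = 204
Numerator = 194 + 19 + 204 + 28 = 445
Base = 194 + 19 + 204 + 123 + 28 + 221 = 789
CON1 = 445 / 789 = 0.5640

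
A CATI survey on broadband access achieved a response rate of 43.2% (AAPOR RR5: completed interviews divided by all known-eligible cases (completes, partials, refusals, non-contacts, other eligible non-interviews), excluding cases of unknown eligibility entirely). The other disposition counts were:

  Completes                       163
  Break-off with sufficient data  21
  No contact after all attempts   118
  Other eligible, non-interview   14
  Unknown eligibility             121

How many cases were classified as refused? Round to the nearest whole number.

RR5 = 163 / D = 0.432
D = 163 / 0.432 = 377.3
Rest of base = 316
refused = 377.3 − 316 ≈ 61

61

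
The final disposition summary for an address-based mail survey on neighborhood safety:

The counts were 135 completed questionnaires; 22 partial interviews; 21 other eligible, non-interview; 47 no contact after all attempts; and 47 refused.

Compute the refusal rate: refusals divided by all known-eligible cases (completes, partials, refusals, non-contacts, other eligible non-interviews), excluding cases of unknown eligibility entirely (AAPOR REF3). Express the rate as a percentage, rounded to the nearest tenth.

17.3%

Numerator = 47
Denom = 135 + 22 + 47 + 47 + 21 = 272
REF3 = 47 / 272 = 0.1728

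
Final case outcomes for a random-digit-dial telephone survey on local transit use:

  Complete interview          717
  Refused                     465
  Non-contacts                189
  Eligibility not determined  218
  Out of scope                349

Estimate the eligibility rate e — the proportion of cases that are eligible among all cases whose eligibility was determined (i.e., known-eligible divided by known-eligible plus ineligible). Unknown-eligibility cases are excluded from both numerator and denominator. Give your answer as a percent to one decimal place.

Eligible (known): 717 + 465 + 189 = 1371
e = 1371 / (1371 + 349) = 1371 / 1720 = 0.7971

79.7%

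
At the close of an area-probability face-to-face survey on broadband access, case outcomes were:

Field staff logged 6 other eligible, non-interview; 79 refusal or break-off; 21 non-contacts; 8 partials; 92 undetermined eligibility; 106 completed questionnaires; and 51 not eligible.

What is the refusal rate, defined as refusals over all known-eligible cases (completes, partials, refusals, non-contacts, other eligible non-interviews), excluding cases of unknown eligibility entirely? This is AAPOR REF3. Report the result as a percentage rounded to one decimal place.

35.9%

Top → 79
Base → 106 + 8 + 79 + 21 + 6 = 220
REF3 = 79 / 220 = 0.3591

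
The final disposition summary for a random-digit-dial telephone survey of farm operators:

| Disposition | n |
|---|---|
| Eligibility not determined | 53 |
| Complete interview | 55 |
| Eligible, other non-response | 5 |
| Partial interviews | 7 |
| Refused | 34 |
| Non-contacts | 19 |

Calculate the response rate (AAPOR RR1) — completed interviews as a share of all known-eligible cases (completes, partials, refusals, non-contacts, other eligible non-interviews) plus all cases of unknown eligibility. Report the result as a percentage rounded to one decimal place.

Top = 55
Denominator = 55 + 7 + 34 + 19 + 5 + 53 = 173
RR1 = 55 / 173 = 0.3179

31.8%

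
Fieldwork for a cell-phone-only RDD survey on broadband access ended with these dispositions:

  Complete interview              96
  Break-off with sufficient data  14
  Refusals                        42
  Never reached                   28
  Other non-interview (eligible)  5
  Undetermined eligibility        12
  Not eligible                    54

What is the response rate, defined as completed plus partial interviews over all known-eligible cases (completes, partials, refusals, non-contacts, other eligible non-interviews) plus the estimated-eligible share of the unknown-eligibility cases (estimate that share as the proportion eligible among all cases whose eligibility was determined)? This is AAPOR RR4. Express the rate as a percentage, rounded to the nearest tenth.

56.6%

Top = 96 + 14 = 110
Known eligible = 96 + 14 + 42 + 28 + 5 = 185
e = 185 / (185 + 54) = 185 / 239 = 0.7741
Estimated eligible among unknowns = 0.7741 × 12 = 9.29
Denom = 185 + 9.29 = 194.29
RR4 = 110 / 194.29 = 0.5662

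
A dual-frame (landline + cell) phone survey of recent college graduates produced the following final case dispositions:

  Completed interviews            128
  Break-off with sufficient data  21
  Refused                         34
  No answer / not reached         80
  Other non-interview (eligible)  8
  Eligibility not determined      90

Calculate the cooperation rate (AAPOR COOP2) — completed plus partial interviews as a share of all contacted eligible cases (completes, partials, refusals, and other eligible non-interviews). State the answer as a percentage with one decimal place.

Top → 128 + 21 = 149
Base → 128 + 21 + 34 + 8 = 191
COOP2 = 149 / 191 = 0.7801

78.0%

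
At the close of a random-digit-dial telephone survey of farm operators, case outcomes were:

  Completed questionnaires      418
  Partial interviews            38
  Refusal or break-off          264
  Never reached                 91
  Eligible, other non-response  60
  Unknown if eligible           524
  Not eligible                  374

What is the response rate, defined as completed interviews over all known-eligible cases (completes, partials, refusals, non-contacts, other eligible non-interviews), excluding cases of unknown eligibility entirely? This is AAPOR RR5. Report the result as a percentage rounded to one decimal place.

48.0%

Num → 418
Denom → 418 + 38 + 264 + 91 + 60 = 871
RR5 = 418 / 871 = 0.4799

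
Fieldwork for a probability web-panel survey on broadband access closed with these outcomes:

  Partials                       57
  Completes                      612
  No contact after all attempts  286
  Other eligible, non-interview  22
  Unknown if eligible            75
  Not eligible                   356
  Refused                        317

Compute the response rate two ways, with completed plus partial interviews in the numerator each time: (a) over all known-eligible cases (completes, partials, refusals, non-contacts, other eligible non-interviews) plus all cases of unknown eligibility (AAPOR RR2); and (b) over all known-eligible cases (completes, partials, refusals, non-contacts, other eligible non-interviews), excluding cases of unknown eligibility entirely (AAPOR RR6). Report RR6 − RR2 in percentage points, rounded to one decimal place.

2.8

Numerator = 612 + 57 = 669
Denominator = 612 + 57 + 317 + 286 + 22 + 75 = 1369
RR2 = 669 / 1369 = 0.4887
Denominator = 612 + 57 + 317 + 286 + 22 = 1294
RR6 = 669 / 1294 = 0.5170
Difference = 51.70 − 48.87 = 2.83 percentage points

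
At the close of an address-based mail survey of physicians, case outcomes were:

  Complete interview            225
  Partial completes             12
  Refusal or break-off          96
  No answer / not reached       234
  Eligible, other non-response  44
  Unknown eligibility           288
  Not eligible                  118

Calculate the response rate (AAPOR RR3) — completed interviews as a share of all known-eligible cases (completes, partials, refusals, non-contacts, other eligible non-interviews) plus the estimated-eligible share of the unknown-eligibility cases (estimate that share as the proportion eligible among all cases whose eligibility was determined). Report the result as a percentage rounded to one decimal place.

26.4%

Num = 225
Eligible (known) = 225 + 12 + 96 + 234 + 44 = 611
e = 611 / (611 + 118) = 611 / 729 = 0.8381
Eligible share of unknowns = 0.8381 × 288 = 241.37
Base = 611 + 241.37 = 852.37
RR3 = 225 / 852.37 = 0.2640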